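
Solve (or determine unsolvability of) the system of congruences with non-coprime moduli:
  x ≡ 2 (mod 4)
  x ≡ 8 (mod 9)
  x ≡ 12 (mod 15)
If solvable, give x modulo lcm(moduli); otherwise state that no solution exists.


Moduli 4, 9, 15 are not pairwise coprime, so CRT works modulo lcm(m_i) when all pairwise compatibility conditions hold.
Pairwise compatibility: gcd(m_i, m_j) must divide a_i - a_j for every pair.
Merge one congruence at a time:
  Start: x ≡ 2 (mod 4).
  Combine with x ≡ 8 (mod 9): gcd(4, 9) = 1; 8 - 2 = 6, which IS divisible by 1, so compatible.
    Write x = 2 + 4·t and substitute into x ≡ 8 (mod 9): 4·t ≡ 8 − 2 = 6 (mod 9).
    The inverse of 4 mod 9 is 7 (since 4·7 = 28 = 3·9 + 1), so t ≡ 7·6 = 42 ≡ 6 (mod 9).
    Then x = 2 + 4·6 = 26, valid modulo lcm(4, 9) = 36: x ≡ 26 (mod 36).
  Combine with x ≡ 12 (mod 15): gcd(36, 15) = 3, and 12 - 26 = -14 is NOT divisible by 3.
    ⇒ system is inconsistent (no integer solution).

No solution (the system is inconsistent).


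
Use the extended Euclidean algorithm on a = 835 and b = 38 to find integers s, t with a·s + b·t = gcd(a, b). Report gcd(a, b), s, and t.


Euclidean algorithm on (835, 38) — divide until remainder is 0:
  835 = 21 · 38 + 37
  38 = 1 · 37 + 1
  37 = 37 · 1 + 0
gcd(835, 38) = 1.
Track Bezout coefficients alongside the remainders: start with r₀ = 835 = a·1 + b·0 (s = 1, t = 0) and r₁ = 38 = a·0 + b·1 (s = 0, t = 1); each new remainder r_{k+1} = r_{k-1} − q_k·r_k inherits s_{k+1} = s_{k-1} − q_k·s_k, t_{k+1} = t_{k-1} − q_k·t_k, so r_k = a·s_k + b·t_k at every step:
  q = 21: r = 37, s = 1 − 21·0 = 1, t = 0 − 21·1 = -21  (check: 835·1 + 38·(-21) = 37)
  q = 1: r = 1, s = 0 − 1·1 = -1, t = 1 − 1·(-21) = 22  (check: 835·(-1) + 38·22 = 1)
The row with r = 1 (the gcd) gives the Bezout coefficients s = -1, t = 22.
Result: 835 · (-1) + 38 · (22) = 1.

gcd(835, 38) = 1; s = -1, t = 22 (check: 835·(-1) + 38·22 = 1).


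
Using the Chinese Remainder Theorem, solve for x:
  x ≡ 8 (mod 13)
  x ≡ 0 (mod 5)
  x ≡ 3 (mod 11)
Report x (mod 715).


Moduli 13, 5, 11 are pairwise coprime; by CRT there is a unique solution modulo M = 13 · 5 · 11 = 715.
Solve pairwise, accumulating the modulus:
  Start with x ≡ 8 (mod 13).
  Combine with x ≡ 0 (mod 5): since gcd(13, 5) = 1, we get a unique residue mod 65.
    Write x = 8 + 13·t and substitute into x ≡ 0 (mod 5): 13·t ≡ 0 − 8 = -8 (mod 5).
    Reduce coefficients mod 5: 3·t ≡ 2 (mod 5).
    The inverse of 3 mod 5 is 2 (since 3·2 = 6 = 1·5 + 1), so t ≡ 2·2 = 4 ≡ 4 (mod 5).
    Then x = 8 + 13·4 = 60, valid modulo lcm(13, 5) = 65: x ≡ 60 (mod 65).
  Combine with x ≡ 3 (mod 11): since gcd(65, 11) = 1, we get a unique residue mod 715.
    Write x = 60 + 65·t and substitute into x ≡ 3 (mod 11): 65·t ≡ 3 − 60 = -57 (mod 11).
    Reduce coefficients mod 11: 10·t ≡ 9 (mod 11).
    The inverse of 10 mod 11 is 10 (since 10·10 = 100 = 9·11 + 1), so t ≡ 10·9 = 90 ≡ 2 (mod 11).
    Then x = 60 + 65·2 = 190, valid modulo lcm(65, 11) = 715: x ≡ 190 (mod 715).
Verify: 190 mod 13 = 8 ✓, 190 mod 5 = 0 ✓, 190 mod 11 = 3 ✓.

x ≡ 190 (mod 715).


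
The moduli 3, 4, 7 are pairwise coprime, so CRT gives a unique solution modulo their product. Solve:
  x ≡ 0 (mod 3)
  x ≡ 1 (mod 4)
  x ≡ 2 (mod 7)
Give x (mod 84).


Moduli 3, 4, 7 are pairwise coprime; by CRT there is a unique solution modulo M = 3 · 4 · 7 = 84.
Solve pairwise, accumulating the modulus:
  Start with x ≡ 0 (mod 3).
  Combine with x ≡ 1 (mod 4): since gcd(3, 4) = 1, we get a unique residue mod 12.
    Write x = 0 + 3·t and substitute into x ≡ 1 (mod 4): 3·t ≡ 1 − 0 = 1 (mod 4).
    The inverse of 3 mod 4 is 3 (since 3·3 = 9 = 2·4 + 1), so t ≡ 3·1 = 3 ≡ 3 (mod 4).
    Then x = 0 + 3·3 = 9, valid modulo lcm(3, 4) = 12: x ≡ 9 (mod 12).
  Combine with x ≡ 2 (mod 7): since gcd(12, 7) = 1, we get a unique residue mod 84.
    Write x = 9 + 12·t and substitute into x ≡ 2 (mod 7): 12·t ≡ 2 − 9 = -7 (mod 7).
    Reduce coefficients mod 7: 5·t ≡ 0 (mod 7).
    The inverse of 5 mod 7 is 3 (since 5·3 = 15 = 2·7 + 1), so t ≡ 3·0 = 0 ≡ 0 (mod 7).
    Then x = 9 + 12·0 = 9, valid modulo lcm(12, 7) = 84: x ≡ 9 (mod 84).
Verify: 9 mod 3 = 0 ✓, 9 mod 4 = 1 ✓, 9 mod 7 = 2 ✓.

x ≡ 9 (mod 84).


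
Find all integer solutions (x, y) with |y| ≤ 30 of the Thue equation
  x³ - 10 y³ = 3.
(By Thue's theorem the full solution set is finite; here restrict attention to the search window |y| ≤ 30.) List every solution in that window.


The equation is x³ - 10y³ = 3. For fixed y, x³ = 10·y³ + 3, so a solution requires the RHS to be a perfect cube.
Strategy: iterate y from -30 to 30, compute RHS = 10·y³ + 3, and check whether it is a (positive or negative) perfect cube.
Check small values of y:
  y = 0: RHS = 3 is not a perfect cube.
  y = 1: RHS = 13 is not a perfect cube.
  y = -1: RHS = -7 is not a perfect cube.
  y = 2: RHS = 83 is not a perfect cube.
  y = -2: RHS = -77 is not a perfect cube.
  y = 3: RHS = 273 is not a perfect cube.
  y = -3: RHS = -267 is not a perfect cube.
Continuing the search up to |y| = 30 finds no solutions either.
No (x, y) in the scanned range satisfies the equation.

No integer solutions with |y| ≤ 30.


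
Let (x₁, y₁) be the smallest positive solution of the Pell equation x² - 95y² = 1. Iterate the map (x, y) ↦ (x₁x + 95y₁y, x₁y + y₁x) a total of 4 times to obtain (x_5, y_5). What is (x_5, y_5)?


Step 1: Find the fundamental solution (x₁, y₁) of x² - 95y² = 1.
  Expand √95 as a continued fraction. a₀ = ⌊√95⌋ = 9; iterate m_{k+1} = d_k·a_k − m_k, d_{k+1} = (95 − m_{k+1}²)/d_k, a_{k+1} = ⌊(a₀ + m_{k+1})/d_{k+1}⌋ (starting m₀ = 0, d₀ = 1), with convergents p_k = a_k·p_{k-1} + p_{k-2}, q_k = a_k·q_{k-1} + q_{k-2} (p₋₁ = 1, q₋₁ = 0):
  k = 0: a₀ = 9; p₀/q₀ = 9/1; p₀² − 95·q₀² = 81 − 95 = -14.
  k = 1: m = 9, d = 14, a = ⌊(9 + 9)/14⌋ = 1; p/q = (1·9 + 1)/(1·1 + 0) = 10/1; p² − 95·q² = 100 − 95 = 5.
  k = 2: m = 5, d = 5, a = ⌊(9 + 5)/5⌋ = 2; p/q = (2·10 + 9)/(2·1 + 1) = 29/3; p² − 95·q² = 841 − 855 = -14.
  k = 3: m = 5, d = 14, a = ⌊(9 + 5)/14⌋ = 1; p/q = (1·29 + 10)/(1·3 + 1) = 39/4; p² − 95·q² = 1521 − 1520 = 1.
  The first convergent with p² − 95·q² = 1 gives the fundamental solution (x₁, y₁) = (39, 4).
Step 2: Apply the recurrence (x_{n+1}, y_{n+1}) = (x₁x_n + 95y₁y_n, x₁y_n + y₁x_n) repeatedly.
  From (x_1, y_1) = (39, 4): x_2 = 39·39 + 95·4·4 = 3041; y_2 = 39·4 + 4·39 = 312.
  From (x_2, y_2) = (3041, 312): x_3 = 39·3041 + 95·4·312 = 237159; y_3 = 39·312 + 4·3041 = 24332.
  From (x_3, y_3) = (237159, 24332): x_4 = 39·237159 + 95·4·24332 = 18495361; y_4 = 39·24332 + 4·237159 = 1897584.
  From (x_4, y_4) = (18495361, 1897584): x_5 = 39·18495361 + 95·4·1897584 = 1442400999; y_5 = 39·1897584 + 4·18495361 = 147987220.
Step 3: Verify x_5² - 95·y_5² = 2080520641916198001 - 2080520641916198000 = 1 (should be 1). ✓

(x_1, y_1) = (39, 4); (x_5, y_5) = (1442400999, 147987220).


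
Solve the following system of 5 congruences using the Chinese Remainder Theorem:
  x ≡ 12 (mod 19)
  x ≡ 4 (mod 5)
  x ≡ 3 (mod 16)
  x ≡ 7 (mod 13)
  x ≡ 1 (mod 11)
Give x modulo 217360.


Product of moduli M = 19 · 5 · 16 · 13 · 11 = 217360.
Merge one congruence at a time:
  Start: x ≡ 12 (mod 19).
  Combine with x ≡ 4 (mod 5); new modulus lcm = 95.
    Write x = 12 + 19·t and substitute into x ≡ 4 (mod 5): 19·t ≡ 4 − 12 = -8 (mod 5).
    Reduce coefficients mod 5: 4·t ≡ 2 (mod 5).
    The inverse of 4 mod 5 is 4 (since 4·4 = 16 = 3·5 + 1), so t ≡ 4·2 = 8 ≡ 3 (mod 5).
    Then x = 12 + 19·3 = 69, valid modulo lcm(19, 5) = 95: x ≡ 69 (mod 95).
  Combine with x ≡ 3 (mod 16); new modulus lcm = 1520.
    Write x = 69 + 95·t and substitute into x ≡ 3 (mod 16): 95·t ≡ 3 − 69 = -66 (mod 16).
    Reduce coefficients mod 16: 15·t ≡ 14 (mod 16).
    The inverse of 15 mod 16 is 15 (since 15·15 = 225 = 14·16 + 1), so t ≡ 15·14 = 210 ≡ 2 (mod 16).
    Then x = 69 + 95·2 = 259, valid modulo lcm(95, 16) = 1520: x ≡ 259 (mod 1520).
  Combine with x ≡ 7 (mod 13); new modulus lcm = 19760.
    Write x = 259 + 1520·t and substitute into x ≡ 7 (mod 13): 1520·t ≡ 7 − 259 = -252 (mod 13).
    Reduce coefficients mod 13: 12·t ≡ 8 (mod 13).
    The inverse of 12 mod 13 is 12 (since 12·12 = 144 = 11·13 + 1), so t ≡ 12·8 = 96 ≡ 5 (mod 13).
    Then x = 259 + 1520·5 = 7859, valid modulo lcm(1520, 13) = 19760: x ≡ 7859 (mod 19760).
  Combine with x ≡ 1 (mod 11); new modulus lcm = 217360.
    Write x = 7859 + 19760·t and substitute into x ≡ 1 (mod 11): 19760·t ≡ 1 − 7859 = -7858 (mod 11).
    Reduce coefficients mod 11: 4·t ≡ 7 (mod 11).
    The inverse of 4 mod 11 is 3 (since 4·3 = 12 = 1·11 + 1), so t ≡ 3·7 = 21 ≡ 10 (mod 11).
    Then x = 7859 + 19760·10 = 205459, valid modulo lcm(19760, 11) = 217360: x ≡ 205459 (mod 217360).
Verify against each original: 205459 mod 19 = 12, 205459 mod 5 = 4, 205459 mod 16 = 3, 205459 mod 13 = 7, 205459 mod 11 = 1.

x ≡ 205459 (mod 217360).


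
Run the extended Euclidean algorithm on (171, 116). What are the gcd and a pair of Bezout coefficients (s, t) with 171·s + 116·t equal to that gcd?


Euclidean algorithm on (171, 116) — divide until remainder is 0:
  171 = 1 · 116 + 55
  116 = 2 · 55 + 6
  55 = 9 · 6 + 1
  6 = 6 · 1 + 0
gcd(171, 116) = 1.
Track Bezout coefficients alongside the remainders: start with r₀ = 171 = a·1 + b·0 (s = 1, t = 0) and r₁ = 116 = a·0 + b·1 (s = 0, t = 1); each new remainder r_{k+1} = r_{k-1} − q_k·r_k inherits s_{k+1} = s_{k-1} − q_k·s_k, t_{k+1} = t_{k-1} − q_k·t_k, so r_k = a·s_k + b·t_k at every step:
  q = 1: r = 55, s = 1 − 1·0 = 1, t = 0 − 1·1 = -1  (check: 171·1 + 116·(-1) = 55)
  q = 2: r = 6, s = 0 − 2·1 = -2, t = 1 − 2·(-1) = 3  (check: 171·(-2) + 116·3 = 6)
  q = 9: r = 1, s = 1 − 9·(-2) = 19, t = -1 − 9·3 = -28  (check: 171·19 + 116·(-28) = 1)
The row with r = 1 (the gcd) gives the Bezout coefficients s = 19, t = -28.
Result: 171 · (19) + 116 · (-28) = 1.

gcd(171, 116) = 1; s = 19, t = -28 (check: 171·19 + 116·(-28) = 1).


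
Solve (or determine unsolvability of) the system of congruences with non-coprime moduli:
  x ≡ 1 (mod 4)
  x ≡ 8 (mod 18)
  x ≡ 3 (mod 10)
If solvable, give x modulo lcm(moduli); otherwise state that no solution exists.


Moduli 4, 18, 10 are not pairwise coprime, so CRT works modulo lcm(m_i) when all pairwise compatibility conditions hold.
Pairwise compatibility: gcd(m_i, m_j) must divide a_i - a_j for every pair.
Merge one congruence at a time:
  Start: x ≡ 1 (mod 4).
  Combine with x ≡ 8 (mod 18): gcd(4, 18) = 2, and 8 - 1 = 7 is NOT divisible by 2.
    ⇒ system is inconsistent (no integer solution).

No solution (the system is inconsistent).


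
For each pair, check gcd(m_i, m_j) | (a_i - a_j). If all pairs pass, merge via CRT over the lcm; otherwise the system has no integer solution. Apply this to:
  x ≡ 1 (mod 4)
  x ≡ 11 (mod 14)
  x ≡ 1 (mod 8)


Moduli 4, 14, 8 are not pairwise coprime, so CRT works modulo lcm(m_i) when all pairwise compatibility conditions hold.
Pairwise compatibility: gcd(m_i, m_j) must divide a_i - a_j for every pair.
Merge one congruence at a time:
  Start: x ≡ 1 (mod 4).
  Combine with x ≡ 11 (mod 14): gcd(4, 14) = 2; 11 - 1 = 10, which IS divisible by 2, so compatible.
    Write x = 1 + 4·t and substitute into x ≡ 11 (mod 14): 4·t ≡ 11 − 1 = 10 (mod 14).
    Divide the congruence (and modulus) by g = 2: 2·t ≡ 5 (mod 7).
    The inverse of 2 mod 7 is 4 (since 2·4 = 8 = 1·7 + 1), so t ≡ 4·5 = 20 ≡ 6 (mod 7).
    Then x = 1 + 4·6 = 25, valid modulo lcm(4, 14) = 28: x ≡ 25 (mod 28).
  Combine with x ≡ 1 (mod 8): gcd(28, 8) = 4; 1 - 25 = -24, which IS divisible by 4, so compatible.
    Write x = 25 + 28·t and substitute into x ≡ 1 (mod 8): 28·t ≡ 1 − 25 = -24 (mod 8).
    Divide the congruence (and modulus) by g = 4: 7·t ≡ -6 (mod 2).
    Reduce coefficients mod 2: 1·t ≡ 0 (mod 2).
    So t ≡ 0 (mod 2).
    Then x = 25 + 28·0 = 25, valid modulo lcm(28, 8) = 56: x ≡ 25 (mod 56).
Verify: 25 mod 4 = 1, 25 mod 14 = 11, 25 mod 8 = 1.

x ≡ 25 (mod 56).


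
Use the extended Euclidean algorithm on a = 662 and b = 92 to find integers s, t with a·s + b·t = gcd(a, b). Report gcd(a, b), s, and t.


Euclidean algorithm on (662, 92) — divide until remainder is 0:
  662 = 7 · 92 + 18
  92 = 5 · 18 + 2
  18 = 9 · 2 + 0
gcd(662, 92) = 2.
Track Bezout coefficients alongside the remainders: start with r₀ = 662 = a·1 + b·0 (s = 1, t = 0) and r₁ = 92 = a·0 + b·1 (s = 0, t = 1); each new remainder r_{k+1} = r_{k-1} − q_k·r_k inherits s_{k+1} = s_{k-1} − q_k·s_k, t_{k+1} = t_{k-1} − q_k·t_k, so r_k = a·s_k + b·t_k at every step:
  q = 7: r = 18, s = 1 − 7·0 = 1, t = 0 − 7·1 = -7  (check: 662·1 + 92·(-7) = 18)
  q = 5: r = 2, s = 0 − 5·1 = -5, t = 1 − 5·(-7) = 36  (check: 662·(-5) + 92·36 = 2)
The row with r = 2 (the gcd) gives the Bezout coefficients s = -5, t = 36.
Result: 662 · (-5) + 92 · (36) = 2.

gcd(662, 92) = 2; s = -5, t = 36 (check: 662·(-5) + 92·36 = 2).


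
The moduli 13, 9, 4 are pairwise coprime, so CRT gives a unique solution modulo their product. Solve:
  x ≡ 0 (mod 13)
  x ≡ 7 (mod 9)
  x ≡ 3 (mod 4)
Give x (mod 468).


Moduli 13, 9, 4 are pairwise coprime; by CRT there is a unique solution modulo M = 13 · 9 · 4 = 468.
Solve pairwise, accumulating the modulus:
  Start with x ≡ 0 (mod 13).
  Combine with x ≡ 7 (mod 9): since gcd(13, 9) = 1, we get a unique residue mod 117.
    Write x = 0 + 13·t and substitute into x ≡ 7 (mod 9): 13·t ≡ 7 − 0 = 7 (mod 9).
    Reduce coefficients mod 9: 4·t ≡ 7 (mod 9).
    The inverse of 4 mod 9 is 7 (since 4·7 = 28 = 3·9 + 1), so t ≡ 7·7 = 49 ≡ 4 (mod 9).
    Then x = 0 + 13·4 = 52, valid modulo lcm(13, 9) = 117: x ≡ 52 (mod 117).
  Combine with x ≡ 3 (mod 4): since gcd(117, 4) = 1, we get a unique residue mod 468.
    Write x = 52 + 117·t and substitute into x ≡ 3 (mod 4): 117·t ≡ 3 − 52 = -49 (mod 4).
    Reduce coefficients mod 4: 1·t ≡ 3 (mod 4).
    So t ≡ 3 (mod 4).
    Then x = 52 + 117·3 = 403, valid modulo lcm(117, 4) = 468: x ≡ 403 (mod 468).
Verify: 403 mod 13 = 0 ✓, 403 mod 9 = 7 ✓, 403 mod 4 = 3 ✓.

x ≡ 403 (mod 468).


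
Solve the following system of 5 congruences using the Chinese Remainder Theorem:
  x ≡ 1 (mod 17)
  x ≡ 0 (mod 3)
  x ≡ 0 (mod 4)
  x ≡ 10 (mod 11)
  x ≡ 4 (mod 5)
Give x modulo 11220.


Product of moduli M = 17 · 3 · 4 · 11 · 5 = 11220.
Merge one congruence at a time:
  Start: x ≡ 1 (mod 17).
  Combine with x ≡ 0 (mod 3); new modulus lcm = 51.
    Write x = 1 + 17·t and substitute into x ≡ 0 (mod 3): 17·t ≡ 0 − 1 = -1 (mod 3).
    Reduce coefficients mod 3: 2·t ≡ 2 (mod 3).
    The inverse of 2 mod 3 is 2 (since 2·2 = 4 = 1·3 + 1), so t ≡ 2·2 = 4 ≡ 1 (mod 3).
    Then x = 1 + 17·1 = 18, valid modulo lcm(17, 3) = 51: x ≡ 18 (mod 51).
  Combine with x ≡ 0 (mod 4); new modulus lcm = 204.
    Write x = 18 + 51·t and substitute into x ≡ 0 (mod 4): 51·t ≡ 0 − 18 = -18 (mod 4).
    Reduce coefficients mod 4: 3·t ≡ 2 (mod 4).
    The inverse of 3 mod 4 is 3 (since 3·3 = 9 = 2·4 + 1), so t ≡ 3·2 = 6 ≡ 2 (mod 4).
    Then x = 18 + 51·2 = 120, valid modulo lcm(51, 4) = 204: x ≡ 120 (mod 204).
  Combine with x ≡ 10 (mod 11); new modulus lcm = 2244.
    Write x = 120 + 204·t and substitute into x ≡ 10 (mod 11): 204·t ≡ 10 − 120 = -110 (mod 11).
    Reduce coefficients mod 11: 6·t ≡ 0 (mod 11).
    The inverse of 6 mod 11 is 2 (since 6·2 = 12 = 1·11 + 1), so t ≡ 2·0 = 0 ≡ 0 (mod 11).
    Then x = 120 + 204·0 = 120, valid modulo lcm(204, 11) = 2244: x ≡ 120 (mod 2244).
  Combine with x ≡ 4 (mod 5); new modulus lcm = 11220.
    Write x = 120 + 2244·t and substitute into x ≡ 4 (mod 5): 2244·t ≡ 4 − 120 = -116 (mod 5).
    Reduce coefficients mod 5: 4·t ≡ 4 (mod 5).
    The inverse of 4 mod 5 is 4 (since 4·4 = 16 = 3·5 + 1), so t ≡ 4·4 = 16 ≡ 1 (mod 5).
    Then x = 120 + 2244·1 = 2364, valid modulo lcm(2244, 5) = 11220: x ≡ 2364 (mod 11220).
Verify against each original: 2364 mod 17 = 1, 2364 mod 3 = 0, 2364 mod 4 = 0, 2364 mod 11 = 10, 2364 mod 5 = 4.

x ≡ 2364 (mod 11220).


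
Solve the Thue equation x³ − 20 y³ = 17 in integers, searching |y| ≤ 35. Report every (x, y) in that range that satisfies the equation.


The equation is x³ - 20y³ = 17. For fixed y, x³ = 20·y³ + 17, so a solution requires the RHS to be a perfect cube.
Strategy: iterate y from -35 to 35, compute RHS = 20·y³ + 17, and check whether it is a (positive or negative) perfect cube.
Check small values of y:
  y = 0: RHS = 17 is not a perfect cube.
  y = 1: RHS = 37 is not a perfect cube.
  y = -1: RHS = -3 is not a perfect cube.
  y = 2: RHS = 177 is not a perfect cube.
  y = -2: RHS = -143 is not a perfect cube.
  y = 3: RHS = 557 is not a perfect cube.
  y = -3: RHS = -523 is not a perfect cube.
Continuing the search up to |y| = 35 finds no solutions either.
No (x, y) in the scanned range satisfies the equation.

No integer solutions with |y| ≤ 35.


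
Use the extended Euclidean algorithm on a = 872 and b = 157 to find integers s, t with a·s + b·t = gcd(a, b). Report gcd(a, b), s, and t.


Euclidean algorithm on (872, 157) — divide until remainder is 0:
  872 = 5 · 157 + 87
  157 = 1 · 87 + 70
  87 = 1 · 70 + 17
  70 = 4 · 17 + 2
  17 = 8 · 2 + 1
  2 = 2 · 1 + 0
gcd(872, 157) = 1.
Track Bezout coefficients alongside the remainders: start with r₀ = 872 = a·1 + b·0 (s = 1, t = 0) and r₁ = 157 = a·0 + b·1 (s = 0, t = 1); each new remainder r_{k+1} = r_{k-1} − q_k·r_k inherits s_{k+1} = s_{k-1} − q_k·s_k, t_{k+1} = t_{k-1} − q_k·t_k, so r_k = a·s_k + b·t_k at every step:
  q = 5: r = 87, s = 1 − 5·0 = 1, t = 0 − 5·1 = -5  (check: 872·1 + 157·(-5) = 87)
  q = 1: r = 70, s = 0 − 1·1 = -1, t = 1 − 1·(-5) = 6  (check: 872·(-1) + 157·6 = 70)
  q = 1: r = 17, s = 1 − 1·(-1) = 2, t = -5 − 1·6 = -11  (check: 872·2 + 157·(-11) = 17)
  q = 4: r = 2, s = -1 − 4·2 = -9, t = 6 − 4·(-11) = 50  (check: 872·(-9) + 157·50 = 2)
  q = 8: r = 1, s = 2 − 8·(-9) = 74, t = -11 − 8·50 = -411  (check: 872·74 + 157·(-411) = 1)
The row with r = 1 (the gcd) gives the Bezout coefficients s = 74, t = -411.
Result: 872 · (74) + 157 · (-411) = 1.

gcd(872, 157) = 1; s = 74, t = -411 (check: 872·74 + 157·(-411) = 1).


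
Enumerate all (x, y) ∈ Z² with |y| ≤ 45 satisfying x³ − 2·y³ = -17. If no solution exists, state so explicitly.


The equation is x³ - 2y³ = -17. For fixed y, x³ = 2·y³ − 17, so a solution requires the RHS to be a perfect cube.
Strategy: iterate y from -45 to 45, compute RHS = 2·y³ − 17, and check whether it is a (positive or negative) perfect cube.
Check small values of y:
  y = 0: RHS = -17 is not a perfect cube.
  y = 1: RHS = -15 is not a perfect cube.
  y = -1: RHS = -19 is not a perfect cube.
  y = 2: RHS = -1 = (-1)³ ⇒ x = -1 works.
  y = -2: RHS = -33 is not a perfect cube.
  y = 3: RHS = 37 is not a perfect cube.
  y = -3: RHS = -71 is not a perfect cube.
Continuing the search up to |y| = 45 finds no further solutions beyond those listed.
Collected solutions: (-1, 2).

Solutions (with |y| ≤ 45): (-1, 2).


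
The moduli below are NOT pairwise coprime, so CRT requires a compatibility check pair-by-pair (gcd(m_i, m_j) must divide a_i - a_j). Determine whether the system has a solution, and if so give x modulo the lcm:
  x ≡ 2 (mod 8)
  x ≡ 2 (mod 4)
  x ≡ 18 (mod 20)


Moduli 8, 4, 20 are not pairwise coprime, so CRT works modulo lcm(m_i) when all pairwise compatibility conditions hold.
Pairwise compatibility: gcd(m_i, m_j) must divide a_i - a_j for every pair.
Merge one congruence at a time:
  Start: x ≡ 2 (mod 8).
  Combine with x ≡ 2 (mod 4): gcd(8, 4) = 4; 2 - 2 = 0, which IS divisible by 4, so compatible.
    Write x = 2 + 8·t and substitute into x ≡ 2 (mod 4): 8·t ≡ 2 − 2 = 0 (mod 4).
    Divide the congruence (and modulus) by g = 4: 2·t ≡ 0 (mod 1).
    Modulo 1 every t works; take t = 0.
    Then x = 2 + 8·0 = 2, valid modulo lcm(8, 4) = 8: x ≡ 2 (mod 8).
  Combine with x ≡ 18 (mod 20): gcd(8, 20) = 4; 18 - 2 = 16, which IS divisible by 4, so compatible.
    Write x = 2 + 8·t and substitute into x ≡ 18 (mod 20): 8·t ≡ 18 − 2 = 16 (mod 20).
    Divide the congruence (and modulus) by g = 4: 2·t ≡ 4 (mod 5).
    The inverse of 2 mod 5 is 3 (since 2·3 = 6 = 1·5 + 1), so t ≡ 3·4 = 12 ≡ 2 (mod 5).
    Then x = 2 + 8·2 = 18, valid modulo lcm(8, 20) = 40: x ≡ 18 (mod 40).
Verify: 18 mod 8 = 2, 18 mod 4 = 2, 18 mod 20 = 18.

x ≡ 18 (mod 40).


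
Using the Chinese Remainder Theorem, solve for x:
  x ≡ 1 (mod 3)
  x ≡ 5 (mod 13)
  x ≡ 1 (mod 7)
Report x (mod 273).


Moduli 3, 13, 7 are pairwise coprime; by CRT there is a unique solution modulo M = 3 · 13 · 7 = 273.
Solve pairwise, accumulating the modulus:
  Start with x ≡ 1 (mod 3).
  Combine with x ≡ 5 (mod 13): since gcd(3, 13) = 1, we get a unique residue mod 39.
    Write x = 1 + 3·t and substitute into x ≡ 5 (mod 13): 3·t ≡ 5 − 1 = 4 (mod 13).
    The inverse of 3 mod 13 is 9 (since 3·9 = 27 = 2·13 + 1), so t ≡ 9·4 = 36 ≡ 10 (mod 13).
    Then x = 1 + 3·10 = 31, valid modulo lcm(3, 13) = 39: x ≡ 31 (mod 39).
  Combine with x ≡ 1 (mod 7): since gcd(39, 7) = 1, we get a unique residue mod 273.
    Write x = 31 + 39·t and substitute into x ≡ 1 (mod 7): 39·t ≡ 1 − 31 = -30 (mod 7).
    Reduce coefficients mod 7: 4·t ≡ 5 (mod 7).
    The inverse of 4 mod 7 is 2 (since 4·2 = 8 = 1·7 + 1), so t ≡ 2·5 = 10 ≡ 3 (mod 7).
    Then x = 31 + 39·3 = 148, valid modulo lcm(39, 7) = 273: x ≡ 148 (mod 273).
Verify: 148 mod 3 = 1 ✓, 148 mod 13 = 5 ✓, 148 mod 7 = 1 ✓.

x ≡ 148 (mod 273).


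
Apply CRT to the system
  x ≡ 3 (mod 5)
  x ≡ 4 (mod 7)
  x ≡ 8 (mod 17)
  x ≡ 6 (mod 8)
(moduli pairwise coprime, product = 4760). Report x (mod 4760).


Product of moduli M = 5 · 7 · 17 · 8 = 4760.
Merge one congruence at a time:
  Start: x ≡ 3 (mod 5).
  Combine with x ≡ 4 (mod 7); new modulus lcm = 35.
    Write x = 3 + 5·t and substitute into x ≡ 4 (mod 7): 5·t ≡ 4 − 3 = 1 (mod 7).
    The inverse of 5 mod 7 is 3 (since 5·3 = 15 = 2·7 + 1), so t ≡ 3·1 = 3 ≡ 3 (mod 7).
    Then x = 3 + 5·3 = 18, valid modulo lcm(5, 7) = 35: x ≡ 18 (mod 35).
  Combine with x ≡ 8 (mod 17); new modulus lcm = 595.
    Write x = 18 + 35·t and substitute into x ≡ 8 (mod 17): 35·t ≡ 8 − 18 = -10 (mod 17).
    Reduce coefficients mod 17: 1·t ≡ 7 (mod 17).
    So t ≡ 7 (mod 17).
    Then x = 18 + 35·7 = 263, valid modulo lcm(35, 17) = 595: x ≡ 263 (mod 595).
  Combine with x ≡ 6 (mod 8); new modulus lcm = 4760.
    Write x = 263 + 595·t and substitute into x ≡ 6 (mod 8): 595·t ≡ 6 − 263 = -257 (mod 8).
    Reduce coefficients mod 8: 3·t ≡ 7 (mod 8).
    The inverse of 3 mod 8 is 3 (since 3·3 = 9 = 1·8 + 1), so t ≡ 3·7 = 21 ≡ 5 (mod 8).
    Then x = 263 + 595·5 = 3238, valid modulo lcm(595, 8) = 4760: x ≡ 3238 (mod 4760).
Verify against each original: 3238 mod 5 = 3, 3238 mod 7 = 4, 3238 mod 17 = 8, 3238 mod 8 = 6.

x ≡ 3238 (mod 4760).


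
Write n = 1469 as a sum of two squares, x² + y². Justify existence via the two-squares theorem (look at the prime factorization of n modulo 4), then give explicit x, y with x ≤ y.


Step 1: Factor n = 1469 = 13 · 113.
Step 2: Check the mod-4 condition on each prime factor: 13 ≡ 1 (mod 4), exponent 1; 113 ≡ 1 (mod 4), exponent 1.
All primes ≡ 3 (mod 4) appear to even exponent (or don't appear), so by the two-squares theorem n IS expressible as a sum of two squares.
Step 3: Build a representation. Here n = 13 · 113 is a product of primes ≡ 1 (mod 4). Each prime p ≡ 1 (mod 4) is itself a sum of two squares; find a² by testing p − a² for a perfect square:
  13: 13 − 1² = 12, 13 − 2² = 9 = 3² ⇒ 13 = 2² + 3².
  113: 113 − 1² = 112, 113 − 2² = 109, 113 − 3² = 104, 113 − 4² = 97, 113 − 5² = 88, 113 − 6² = 77, 113 − 7² = 64 = 8² ⇒ 113 = 7² + 8².
  Combine using the Brahmagupta–Fibonacci identity (a² + b²)(c² + d²) = (ac − bd)² + (ad + bc)² = (ac + bd)² + (ad − bc)²:
  13 · 113 = 1469: from (2² + 3²)(7² + 8²), take (2·7 − 3·8, 2·8 + 3·7) = (14 − 24, 16 + 21) = (-10, 37); dropping signs (only squares matter) gives (10, 37); check 10² + 37² = 100 + 1369 = 1469 ✓.
Step 4: Order so x ≤ y and verify: 10² + 37² = 100 + 1369 = 1469 = n. ✓

n = 1469 = 10² + 37² (one valid representation with x ≤ y).


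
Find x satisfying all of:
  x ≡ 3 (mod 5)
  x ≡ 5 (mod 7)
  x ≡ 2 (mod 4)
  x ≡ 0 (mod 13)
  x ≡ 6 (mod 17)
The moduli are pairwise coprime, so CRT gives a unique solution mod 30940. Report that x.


Product of moduli M = 5 · 7 · 4 · 13 · 17 = 30940.
Merge one congruence at a time:
  Start: x ≡ 3 (mod 5).
  Combine with x ≡ 5 (mod 7); new modulus lcm = 35.
    Write x = 3 + 5·t and substitute into x ≡ 5 (mod 7): 5·t ≡ 5 − 3 = 2 (mod 7).
    The inverse of 5 mod 7 is 3 (since 5·3 = 15 = 2·7 + 1), so t ≡ 3·2 = 6 ≡ 6 (mod 7).
    Then x = 3 + 5·6 = 33, valid modulo lcm(5, 7) = 35: x ≡ 33 (mod 35).
  Combine with x ≡ 2 (mod 4); new modulus lcm = 140.
    Write x = 33 + 35·t and substitute into x ≡ 2 (mod 4): 35·t ≡ 2 − 33 = -31 (mod 4).
    Reduce coefficients mod 4: 3·t ≡ 1 (mod 4).
    The inverse of 3 mod 4 is 3 (since 3·3 = 9 = 2·4 + 1), so t ≡ 3·1 = 3 ≡ 3 (mod 4).
    Then x = 33 + 35·3 = 138, valid modulo lcm(35, 4) = 140: x ≡ 138 (mod 140).
  Combine with x ≡ 0 (mod 13); new modulus lcm = 1820.
    Write x = 138 + 140·t and substitute into x ≡ 0 (mod 13): 140·t ≡ 0 − 138 = -138 (mod 13).
    Reduce coefficients mod 13: 10·t ≡ 5 (mod 13).
    The inverse of 10 mod 13 is 4 (since 10·4 = 40 = 3·13 + 1), so t ≡ 4·5 = 20 ≡ 7 (mod 13).
    Then x = 138 + 140·7 = 1118, valid modulo lcm(140, 13) = 1820: x ≡ 1118 (mod 1820).
  Combine with x ≡ 6 (mod 17); new modulus lcm = 30940.
    Write x = 1118 + 1820·t and substitute into x ≡ 6 (mod 17): 1820·t ≡ 6 − 1118 = -1112 (mod 17).
    Reduce coefficients mod 17: 1·t ≡ 10 (mod 17).
    So t ≡ 10 (mod 17).
    Then x = 1118 + 1820·10 = 19318, valid modulo lcm(1820, 17) = 30940: x ≡ 19318 (mod 30940).
Verify against each original: 19318 mod 5 = 3, 19318 mod 7 = 5, 19318 mod 4 = 2, 19318 mod 13 = 0, 19318 mod 17 = 6.

x ≡ 19318 (mod 30940).


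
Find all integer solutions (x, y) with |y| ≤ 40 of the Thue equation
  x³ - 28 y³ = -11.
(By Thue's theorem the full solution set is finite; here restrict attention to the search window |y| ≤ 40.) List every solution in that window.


The equation is x³ - 28y³ = -11. For fixed y, x³ = 28·y³ − 11, so a solution requires the RHS to be a perfect cube.
Strategy: iterate y from -40 to 40, compute RHS = 28·y³ − 11, and check whether it is a (positive or negative) perfect cube.
Check small values of y:
  y = 0: RHS = -11 is not a perfect cube.
  y = 1: RHS = 17 is not a perfect cube.
  y = -1: RHS = -39 is not a perfect cube.
  y = 2: RHS = 213 is not a perfect cube.
  y = -2: RHS = -235 is not a perfect cube.
  y = 3: RHS = 745 is not a perfect cube.
  y = -3: RHS = -767 is not a perfect cube.
Continuing the search up to |y| = 40 finds no solutions either.
No (x, y) in the scanned range satisfies the equation.

No integer solutions with |y| ≤ 40.


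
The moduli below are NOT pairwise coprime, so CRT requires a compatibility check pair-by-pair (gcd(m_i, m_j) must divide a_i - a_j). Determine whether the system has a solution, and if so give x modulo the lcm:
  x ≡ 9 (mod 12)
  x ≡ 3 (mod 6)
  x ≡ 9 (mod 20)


Moduli 12, 6, 20 are not pairwise coprime, so CRT works modulo lcm(m_i) when all pairwise compatibility conditions hold.
Pairwise compatibility: gcd(m_i, m_j) must divide a_i - a_j for every pair.
Merge one congruence at a time:
  Start: x ≡ 9 (mod 12).
  Combine with x ≡ 3 (mod 6): gcd(12, 6) = 6; 3 - 9 = -6, which IS divisible by 6, so compatible.
    Write x = 9 + 12·t and substitute into x ≡ 3 (mod 6): 12·t ≡ 3 − 9 = -6 (mod 6).
    Divide the congruence (and modulus) by g = 6: 2·t ≡ -1 (mod 1).
    Modulo 1 every t works; take t = 0.
    Then x = 9 + 12·0 = 9, valid modulo lcm(12, 6) = 12: x ≡ 9 (mod 12).
  Combine with x ≡ 9 (mod 20): gcd(12, 20) = 4; 9 - 9 = 0, which IS divisible by 4, so compatible.
    Write x = 9 + 12·t and substitute into x ≡ 9 (mod 20): 12·t ≡ 9 − 9 = 0 (mod 20).
    Divide the congruence (and modulus) by g = 4: 3·t ≡ 0 (mod 5).
    The inverse of 3 mod 5 is 2 (since 3·2 = 6 = 1·5 + 1), so t ≡ 2·0 = 0 ≡ 0 (mod 5).
    Then x = 9 + 12·0 = 9, valid modulo lcm(12, 20) = 60: x ≡ 9 (mod 60).
Verify: 9 mod 12 = 9, 9 mod 6 = 3, 9 mod 20 = 9.

x ≡ 9 (mod 60).


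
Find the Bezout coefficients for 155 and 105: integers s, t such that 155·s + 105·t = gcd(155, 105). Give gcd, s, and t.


Euclidean algorithm on (155, 105) — divide until remainder is 0:
  155 = 1 · 105 + 50
  105 = 2 · 50 + 5
  50 = 10 · 5 + 0
gcd(155, 105) = 5.
Track Bezout coefficients alongside the remainders: start with r₀ = 155 = a·1 + b·0 (s = 1, t = 0) and r₁ = 105 = a·0 + b·1 (s = 0, t = 1); each new remainder r_{k+1} = r_{k-1} − q_k·r_k inherits s_{k+1} = s_{k-1} − q_k·s_k, t_{k+1} = t_{k-1} − q_k·t_k, so r_k = a·s_k + b·t_k at every step:
  q = 1: r = 50, s = 1 − 1·0 = 1, t = 0 − 1·1 = -1  (check: 155·1 + 105·(-1) = 50)
  q = 2: r = 5, s = 0 − 2·1 = -2, t = 1 − 2·(-1) = 3  (check: 155·(-2) + 105·3 = 5)
The row with r = 5 (the gcd) gives the Bezout coefficients s = -2, t = 3.
Result: 155 · (-2) + 105 · (3) = 5.

gcd(155, 105) = 5; s = -2, t = 3 (check: 155·(-2) + 105·3 = 5).


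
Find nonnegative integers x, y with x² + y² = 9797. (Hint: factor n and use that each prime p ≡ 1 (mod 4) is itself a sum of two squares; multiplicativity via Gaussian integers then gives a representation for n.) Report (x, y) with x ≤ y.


Step 1: Factor n = 9797 = 97 · 101.
Step 2: Check the mod-4 condition on each prime factor: 97 ≡ 1 (mod 4), exponent 1; 101 ≡ 1 (mod 4), exponent 1.
All primes ≡ 3 (mod 4) appear to even exponent (or don't appear), so by the two-squares theorem n IS expressible as a sum of two squares.
Step 3: Build a representation. Here n = 97 · 101 is a product of primes ≡ 1 (mod 4). Each prime p ≡ 1 (mod 4) is itself a sum of two squares; find a² by testing p − a² for a perfect square:
  97: 97 − 1² = 96, 97 − 2² = 93, 97 − 3² = 88, 97 − 4² = 81 = 9² ⇒ 97 = 4² + 9².
  101: 101 − 1² = 100 = 10² ⇒ 101 = 1² + 10².
  Combine using the Brahmagupta–Fibonacci identity (a² + b²)(c² + d²) = (ac − bd)² + (ad + bc)² = (ac + bd)² + (ad − bc)²:
  97 · 101 = 9797: from (4² + 9²)(1² + 10²), take (4·1 − 9·10, 4·10 + 9·1) = (4 − 90, 40 + 9) = (-86, 49); dropping signs (only squares matter) gives (86, 49); check 86² + 49² = 7396 + 2401 = 9797 ✓.
Step 4: Order so x ≤ y and verify: 49² + 86² = 2401 + 7396 = 9797 = n. ✓

n = 9797 = 49² + 86² (one valid representation with x ≤ y).


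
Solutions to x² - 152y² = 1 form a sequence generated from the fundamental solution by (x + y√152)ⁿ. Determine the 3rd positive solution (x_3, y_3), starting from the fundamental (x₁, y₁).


Step 1: Find the fundamental solution (x₁, y₁) of x² - 152y² = 1.
  Expand √152 as a continued fraction. a₀ = ⌊√152⌋ = 12; iterate m_{k+1} = d_k·a_k − m_k, d_{k+1} = (152 − m_{k+1}²)/d_k, a_{k+1} = ⌊(a₀ + m_{k+1})/d_{k+1}⌋ (starting m₀ = 0, d₀ = 1), with convergents p_k = a_k·p_{k-1} + p_{k-2}, q_k = a_k·q_{k-1} + q_{k-2} (p₋₁ = 1, q₋₁ = 0):
  k = 0: a₀ = 12; p₀/q₀ = 12/1; p₀² − 152·q₀² = 144 − 152 = -8.
  k = 1: m = 12, d = 8, a = ⌊(12 + 12)/8⌋ = 3; p/q = (3·12 + 1)/(3·1 + 0) = 37/3; p² − 152·q² = 1369 − 1368 = 1.
  The first convergent with p² − 152·q² = 1 gives the fundamental solution (x₁, y₁) = (37, 3).
Step 2: Apply the recurrence (x_{n+1}, y_{n+1}) = (x₁x_n + 152y₁y_n, x₁y_n + y₁x_n) repeatedly.
  From (x_1, y_1) = (37, 3): x_2 = 37·37 + 152·3·3 = 2737; y_2 = 37·3 + 3·37 = 222.
  From (x_2, y_2) = (2737, 222): x_3 = 37·2737 + 152·3·222 = 202501; y_3 = 37·222 + 3·2737 = 16425.
Step 3: Verify x_3² - 152·y_3² = 41006655001 - 41006655000 = 1 (should be 1). ✓

(x_1, y_1) = (37, 3); (x_3, y_3) = (202501, 16425).


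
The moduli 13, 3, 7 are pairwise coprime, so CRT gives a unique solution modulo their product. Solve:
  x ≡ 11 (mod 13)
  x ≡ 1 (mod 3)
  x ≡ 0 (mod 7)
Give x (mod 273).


Moduli 13, 3, 7 are pairwise coprime; by CRT there is a unique solution modulo M = 13 · 3 · 7 = 273.
Solve pairwise, accumulating the modulus:
  Start with x ≡ 11 (mod 13).
  Combine with x ≡ 1 (mod 3): since gcd(13, 3) = 1, we get a unique residue mod 39.
    Write x = 11 + 13·t and substitute into x ≡ 1 (mod 3): 13·t ≡ 1 − 11 = -10 (mod 3).
    Reduce coefficients mod 3: 1·t ≡ 2 (mod 3).
    So t ≡ 2 (mod 3).
    Then x = 11 + 13·2 = 37, valid modulo lcm(13, 3) = 39: x ≡ 37 (mod 39).
  Combine with x ≡ 0 (mod 7): since gcd(39, 7) = 1, we get a unique residue mod 273.
    Write x = 37 + 39·t and substitute into x ≡ 0 (mod 7): 39·t ≡ 0 − 37 = -37 (mod 7).
    Reduce coefficients mod 7: 4·t ≡ 5 (mod 7).
    The inverse of 4 mod 7 is 2 (since 4·2 = 8 = 1·7 + 1), so t ≡ 2·5 = 10 ≡ 3 (mod 7).
    Then x = 37 + 39·3 = 154, valid modulo lcm(39, 7) = 273: x ≡ 154 (mod 273).
Verify: 154 mod 13 = 11 ✓, 154 mod 3 = 1 ✓, 154 mod 7 = 0 ✓.

x ≡ 154 (mod 273).


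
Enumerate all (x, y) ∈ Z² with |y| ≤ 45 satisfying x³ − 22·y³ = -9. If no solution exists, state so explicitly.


The equation is x³ - 22y³ = -9. For fixed y, x³ = 22·y³ − 9, so a solution requires the RHS to be a perfect cube.
Strategy: iterate y from -45 to 45, compute RHS = 22·y³ − 9, and check whether it is a (positive or negative) perfect cube.
Check small values of y:
  y = 0: RHS = -9 is not a perfect cube.
  y = 1: RHS = 13 is not a perfect cube.
  y = -1: RHS = -31 is not a perfect cube.
  y = 2: RHS = 167 is not a perfect cube.
  y = -2: RHS = -185 is not a perfect cube.
  y = 3: RHS = 585 is not a perfect cube.
  y = -3: RHS = -603 is not a perfect cube.
Continuing the search up to |y| = 45 finds no solutions either.
No (x, y) in the scanned range satisfies the equation.

No integer solutions with |y| ≤ 45.


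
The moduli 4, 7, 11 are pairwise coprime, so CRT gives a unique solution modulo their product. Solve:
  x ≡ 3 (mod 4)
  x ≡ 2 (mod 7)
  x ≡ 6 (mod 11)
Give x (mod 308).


Moduli 4, 7, 11 are pairwise coprime; by CRT there is a unique solution modulo M = 4 · 7 · 11 = 308.
Solve pairwise, accumulating the modulus:
  Start with x ≡ 3 (mod 4).
  Combine with x ≡ 2 (mod 7): since gcd(4, 7) = 1, we get a unique residue mod 28.
    Write x = 3 + 4·t and substitute into x ≡ 2 (mod 7): 4·t ≡ 2 − 3 = -1 (mod 7).
    Reduce coefficients mod 7: 4·t ≡ 6 (mod 7).
    The inverse of 4 mod 7 is 2 (since 4·2 = 8 = 1·7 + 1), so t ≡ 2·6 = 12 ≡ 5 (mod 7).
    Then x = 3 + 4·5 = 23, valid modulo lcm(4, 7) = 28: x ≡ 23 (mod 28).
  Combine with x ≡ 6 (mod 11): since gcd(28, 11) = 1, we get a unique residue mod 308.
    Write x = 23 + 28·t and substitute into x ≡ 6 (mod 11): 28·t ≡ 6 − 23 = -17 (mod 11).
    Reduce coefficients mod 11: 6·t ≡ 5 (mod 11).
    The inverse of 6 mod 11 is 2 (since 6·2 = 12 = 1·11 + 1), so t ≡ 2·5 = 10 ≡ 10 (mod 11).
    Then x = 23 + 28·10 = 303, valid modulo lcm(28, 11) = 308: x ≡ 303 (mod 308).
Verify: 303 mod 4 = 3 ✓, 303 mod 7 = 2 ✓, 303 mod 11 = 6 ✓.

x ≡ 303 (mod 308).


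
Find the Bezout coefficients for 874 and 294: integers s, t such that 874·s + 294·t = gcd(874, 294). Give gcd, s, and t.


Euclidean algorithm on (874, 294) — divide until remainder is 0:
  874 = 2 · 294 + 286
  294 = 1 · 286 + 8
  286 = 35 · 8 + 6
  8 = 1 · 6 + 2
  6 = 3 · 2 + 0
gcd(874, 294) = 2.
Track Bezout coefficients alongside the remainders: start with r₀ = 874 = a·1 + b·0 (s = 1, t = 0) and r₁ = 294 = a·0 + b·1 (s = 0, t = 1); each new remainder r_{k+1} = r_{k-1} − q_k·r_k inherits s_{k+1} = s_{k-1} − q_k·s_k, t_{k+1} = t_{k-1} − q_k·t_k, so r_k = a·s_k + b·t_k at every step:
  q = 2: r = 286, s = 1 − 2·0 = 1, t = 0 − 2·1 = -2  (check: 874·1 + 294·(-2) = 286)
  q = 1: r = 8, s = 0 − 1·1 = -1, t = 1 − 1·(-2) = 3  (check: 874·(-1) + 294·3 = 8)
  q = 35: r = 6, s = 1 − 35·(-1) = 36, t = -2 − 35·3 = -107  (check: 874·36 + 294·(-107) = 6)
  q = 1: r = 2, s = -1 − 1·36 = -37, t = 3 − 1·(-107) = 110  (check: 874·(-37) + 294·110 = 2)
The row with r = 2 (the gcd) gives the Bezout coefficients s = -37, t = 110.
Result: 874 · (-37) + 294 · (110) = 2.

gcd(874, 294) = 2; s = -37, t = 110 (check: 874·(-37) + 294·110 = 2).


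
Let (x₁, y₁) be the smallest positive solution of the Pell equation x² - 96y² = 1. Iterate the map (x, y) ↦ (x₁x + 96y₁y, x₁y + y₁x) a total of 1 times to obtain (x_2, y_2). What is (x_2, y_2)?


Step 1: Find the fundamental solution (x₁, y₁) of x² - 96y² = 1.
  Expand √96 as a continued fraction. a₀ = ⌊√96⌋ = 9; iterate m_{k+1} = d_k·a_k − m_k, d_{k+1} = (96 − m_{k+1}²)/d_k, a_{k+1} = ⌊(a₀ + m_{k+1})/d_{k+1}⌋ (starting m₀ = 0, d₀ = 1), with convergents p_k = a_k·p_{k-1} + p_{k-2}, q_k = a_k·q_{k-1} + q_{k-2} (p₋₁ = 1, q₋₁ = 0):
  k = 0: a₀ = 9; p₀/q₀ = 9/1; p₀² − 96·q₀² = 81 − 96 = -15.
  k = 1: m = 9, d = 15, a = ⌊(9 + 9)/15⌋ = 1; p/q = (1·9 + 1)/(1·1 + 0) = 10/1; p² − 96·q² = 100 − 96 = 4.
  k = 2: m = 6, d = 4, a = ⌊(9 + 6)/4⌋ = 3; p/q = (3·10 + 9)/(3·1 + 1) = 39/4; p² − 96·q² = 1521 − 1536 = -15.
  k = 3: m = 6, d = 15, a = ⌊(9 + 6)/15⌋ = 1; p/q = (1·39 + 10)/(1·4 + 1) = 49/5; p² − 96·q² = 2401 − 2400 = 1.
  The first convergent with p² − 96·q² = 1 gives the fundamental solution (x₁, y₁) = (49, 5).
Step 2: Apply the recurrence (x_{n+1}, y_{n+1}) = (x₁x_n + 96y₁y_n, x₁y_n + y₁x_n) repeatedly.
  From (x_1, y_1) = (49, 5): x_2 = 49·49 + 96·5·5 = 4801; y_2 = 49·5 + 5·49 = 490.
Step 3: Verify x_2² - 96·y_2² = 23049601 - 23049600 = 1 (should be 1). ✓

(x_1, y_1) = (49, 5); (x_2, y_2) = (4801, 490).


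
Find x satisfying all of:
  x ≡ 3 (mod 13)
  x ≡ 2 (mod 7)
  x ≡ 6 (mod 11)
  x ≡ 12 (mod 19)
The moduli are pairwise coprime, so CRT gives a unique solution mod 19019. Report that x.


Product of moduli M = 13 · 7 · 11 · 19 = 19019.
Merge one congruence at a time:
  Start: x ≡ 3 (mod 13).
  Combine with x ≡ 2 (mod 7); new modulus lcm = 91.
    Write x = 3 + 13·t and substitute into x ≡ 2 (mod 7): 13·t ≡ 2 − 3 = -1 (mod 7).
    Reduce coefficients mod 7: 6·t ≡ 6 (mod 7).
    The inverse of 6 mod 7 is 6 (since 6·6 = 36 = 5·7 + 1), so t ≡ 6·6 = 36 ≡ 1 (mod 7).
    Then x = 3 + 13·1 = 16, valid modulo lcm(13, 7) = 91: x ≡ 16 (mod 91).
  Combine with x ≡ 6 (mod 11); new modulus lcm = 1001.
    Write x = 16 + 91·t and substitute into x ≡ 6 (mod 11): 91·t ≡ 6 − 16 = -10 (mod 11).
    Reduce coefficients mod 11: 3·t ≡ 1 (mod 11).
    The inverse of 3 mod 11 is 4 (since 3·4 = 12 = 1·11 + 1), so t ≡ 4·1 = 4 ≡ 4 (mod 11).
    Then x = 16 + 91·4 = 380, valid modulo lcm(91, 11) = 1001: x ≡ 380 (mod 1001).
  Combine with x ≡ 12 (mod 19); new modulus lcm = 19019.
    Write x = 380 + 1001·t and substitute into x ≡ 12 (mod 19): 1001·t ≡ 12 − 380 = -368 (mod 19).
    Reduce coefficients mod 19: 13·t ≡ 12 (mod 19).
    The inverse of 13 mod 19 is 3 (since 13·3 = 39 = 2·19 + 1), so t ≡ 3·12 = 36 ≡ 17 (mod 19).
    Then x = 380 + 1001·17 = 17397, valid modulo lcm(1001, 19) = 19019: x ≡ 17397 (mod 19019).
Verify against each original: 17397 mod 13 = 3, 17397 mod 7 = 2, 17397 mod 11 = 6, 17397 mod 19 = 12.

x ≡ 17397 (mod 19019).
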